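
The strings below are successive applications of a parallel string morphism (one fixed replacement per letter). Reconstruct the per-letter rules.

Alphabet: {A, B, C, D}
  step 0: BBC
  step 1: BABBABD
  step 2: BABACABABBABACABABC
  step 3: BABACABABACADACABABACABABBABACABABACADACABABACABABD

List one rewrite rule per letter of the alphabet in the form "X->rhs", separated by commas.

  step 2 ⇒ step 3: BABACABABBABACABABC ⇒ BAB·ACA·BAB·ACA·D·ACA·BAB·ACA·BAB·BAB·ACA·BAB·ACA·D·ACA·BAB·ACA·BAB·D
    A ↦ ACA
    B ↦ BAB
    C ↦ D
  step 1 ⇒ step 2: BABBABD ⇒ BAB·ACA·BAB·BAB·ACA·BAB·C
    D ↦ C

A->ACA, B->BAB, C->D, D->C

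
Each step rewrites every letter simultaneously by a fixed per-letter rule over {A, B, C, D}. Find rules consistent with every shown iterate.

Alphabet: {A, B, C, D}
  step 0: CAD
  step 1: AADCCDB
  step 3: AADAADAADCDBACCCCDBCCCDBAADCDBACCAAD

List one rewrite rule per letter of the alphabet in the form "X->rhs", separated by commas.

A->C, B->AC, C->AAD, D->CDB

  step 0 ⇒ step 1: CAD ⇒ AAD·C·CDB
    A ↦ C
    C ↦ AAD
    D ↦ CDB
    B ↦ AC  (constrained at step 1)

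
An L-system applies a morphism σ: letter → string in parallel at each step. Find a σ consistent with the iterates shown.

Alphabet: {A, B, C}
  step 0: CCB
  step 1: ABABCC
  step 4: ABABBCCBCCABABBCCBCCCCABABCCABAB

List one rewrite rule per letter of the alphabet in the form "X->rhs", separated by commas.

  step 0 ⇒ step 1: CCB ⇒ AB·AB·CC
    B ↦ CC
    C ↦ AB
    A ↦ B  (constrained at step 1)

A->B, B->CC, C->AB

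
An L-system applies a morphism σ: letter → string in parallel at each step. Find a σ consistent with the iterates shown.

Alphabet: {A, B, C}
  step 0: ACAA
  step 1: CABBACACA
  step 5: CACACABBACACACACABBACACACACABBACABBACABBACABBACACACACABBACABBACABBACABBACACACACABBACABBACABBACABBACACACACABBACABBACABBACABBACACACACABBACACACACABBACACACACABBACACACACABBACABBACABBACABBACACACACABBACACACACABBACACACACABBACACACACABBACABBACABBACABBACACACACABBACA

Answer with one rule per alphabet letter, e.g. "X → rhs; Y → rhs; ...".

A->CA, B->CA, C->BBA

  step 0 ⇒ step 1: ACAA ⇒ CA·BBA·CA·CA
    A ↦ CA
    C ↦ BBA
    B ↦ CA  (constrained at step 1)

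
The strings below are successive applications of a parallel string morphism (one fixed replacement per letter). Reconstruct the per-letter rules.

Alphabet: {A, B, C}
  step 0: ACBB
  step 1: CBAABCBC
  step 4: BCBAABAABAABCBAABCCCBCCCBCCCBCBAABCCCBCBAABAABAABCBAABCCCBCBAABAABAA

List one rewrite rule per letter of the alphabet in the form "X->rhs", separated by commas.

A->C, B->BC, C->BAA

  step 0 ⇒ step 1: ACBB ⇒ C·BAA·BC·BC
    A ↦ C
    B ↦ BC
    C ↦ BAA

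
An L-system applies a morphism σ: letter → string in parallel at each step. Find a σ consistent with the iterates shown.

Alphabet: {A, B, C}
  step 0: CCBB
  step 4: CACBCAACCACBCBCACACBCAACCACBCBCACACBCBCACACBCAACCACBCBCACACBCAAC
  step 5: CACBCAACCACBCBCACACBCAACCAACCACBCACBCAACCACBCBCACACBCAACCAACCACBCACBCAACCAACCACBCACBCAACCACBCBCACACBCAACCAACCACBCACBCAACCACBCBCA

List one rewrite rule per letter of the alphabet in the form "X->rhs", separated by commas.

  step 4 ⇒ step 5: CACBCAACCACBCBCACACBCAACCACBCBCACACBCBCACACBCAACCACBCBCACACBCAAC ⇒ CA·CB·CA·AC·CA·CB·CB·CA·CA·CB·CA·AC·CA·AC·CA·CB·CA·CB·CA·AC·CA·CB·CB·CA·CA·CB·CA·AC·CA·AC·CA·CB·CA·CB·CA·AC·CA·AC·CA·CB·CA·CB·CA·AC·CA·CB·CB·CA·CA·CB·CA·AC·CA·AC·CA·CB·CA·CB·CA·AC·CA·CB·CB·CA
    A ↦ CB
    B ↦ AC
    C ↦ CA

A->CB, B->AC, C->CA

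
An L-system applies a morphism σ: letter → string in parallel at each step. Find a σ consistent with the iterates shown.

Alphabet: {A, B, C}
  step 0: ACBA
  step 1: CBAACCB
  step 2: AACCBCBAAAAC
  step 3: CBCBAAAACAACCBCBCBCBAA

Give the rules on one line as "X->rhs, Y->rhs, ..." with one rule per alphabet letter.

A->CB, B->C, C->AA

  step 2 ⇒ step 3: AACCBCBAAAAC ⇒ CB·CB·AA·AA·C·AA·C·CB·CB·CB·CB·AA
    A ↦ CB
    B ↦ C
    C ↦ AA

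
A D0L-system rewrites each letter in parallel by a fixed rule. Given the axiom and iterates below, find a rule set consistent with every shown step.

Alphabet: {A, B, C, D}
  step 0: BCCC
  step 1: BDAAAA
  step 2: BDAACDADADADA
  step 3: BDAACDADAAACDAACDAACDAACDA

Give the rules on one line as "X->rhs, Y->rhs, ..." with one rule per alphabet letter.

  step 2 ⇒ step 3: BDAACDADADADA ⇒ BDA·AC·DA·DA·A·AC·DA·AC·DA·AC·DA·AC·DA
    A ↦ DA
    B ↦ BDA
    C ↦ A
    D ↦ AC

A->DA, B->BDA, C->A, D->AC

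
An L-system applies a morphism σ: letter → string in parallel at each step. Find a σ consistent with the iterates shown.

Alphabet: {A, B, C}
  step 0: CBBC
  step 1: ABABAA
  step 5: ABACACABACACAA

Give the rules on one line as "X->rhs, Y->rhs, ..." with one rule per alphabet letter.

A->C, B->BA, C->A

  step 0 ⇒ step 1: CBBC ⇒ A·BA·BA·A
    B ↦ BA
    C ↦ A
    A ↦ C  (constrained at step 1)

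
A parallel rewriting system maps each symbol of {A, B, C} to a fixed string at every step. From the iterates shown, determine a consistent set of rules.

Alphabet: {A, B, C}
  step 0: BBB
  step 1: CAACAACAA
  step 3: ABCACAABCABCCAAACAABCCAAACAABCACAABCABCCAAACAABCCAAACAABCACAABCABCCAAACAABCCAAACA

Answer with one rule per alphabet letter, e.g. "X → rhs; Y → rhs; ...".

A->ABC, B->CAA, C->ACA

  step 0 ⇒ step 1: BBB ⇒ CAA·CAA·CAA
    B ↦ CAA
    A ↦ ABC  (constrained at step 1)
    C ↦ ACA  (constrained at step 1)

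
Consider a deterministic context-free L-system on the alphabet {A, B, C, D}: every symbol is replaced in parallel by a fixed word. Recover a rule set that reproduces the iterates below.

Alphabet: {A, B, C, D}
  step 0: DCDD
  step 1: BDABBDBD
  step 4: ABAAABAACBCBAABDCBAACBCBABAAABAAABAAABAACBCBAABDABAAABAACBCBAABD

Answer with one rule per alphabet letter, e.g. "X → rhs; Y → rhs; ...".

A->CB, B->AA, C->AB, D->BD

  step 0 ⇒ step 1: DCDD ⇒ BD·AB·BD·BD
    C ↦ AB
    D ↦ BD
    A ↦ CB  (constrained at step 1)
    B ↦ AA  (constrained at step 1)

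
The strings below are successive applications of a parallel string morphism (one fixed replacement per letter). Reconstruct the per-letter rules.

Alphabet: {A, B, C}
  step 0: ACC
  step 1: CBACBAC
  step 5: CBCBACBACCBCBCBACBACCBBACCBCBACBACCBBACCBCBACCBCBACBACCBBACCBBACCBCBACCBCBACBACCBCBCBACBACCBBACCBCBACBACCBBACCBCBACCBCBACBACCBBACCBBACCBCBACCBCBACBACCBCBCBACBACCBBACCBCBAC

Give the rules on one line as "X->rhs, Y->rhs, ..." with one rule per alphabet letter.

  step 0 ⇒ step 1: ACC ⇒ C·BAC·BAC
    A ↦ C
    C ↦ BAC
    B ↦ CB  (constrained at step 1)

A->C, B->CB, C->BAC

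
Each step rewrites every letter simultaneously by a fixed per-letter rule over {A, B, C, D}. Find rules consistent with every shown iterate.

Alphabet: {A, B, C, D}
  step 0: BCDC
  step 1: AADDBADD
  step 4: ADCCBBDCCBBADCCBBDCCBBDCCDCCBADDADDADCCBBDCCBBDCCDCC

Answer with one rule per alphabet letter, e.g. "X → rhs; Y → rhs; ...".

A->DCC, B->A, C->ADD, D->B

  step 0 ⇒ step 1: BCDC ⇒ A·ADD·B·ADD
    B ↦ A
    C ↦ ADD
    D ↦ B
    A ↦ DCC  (constrained at step 1)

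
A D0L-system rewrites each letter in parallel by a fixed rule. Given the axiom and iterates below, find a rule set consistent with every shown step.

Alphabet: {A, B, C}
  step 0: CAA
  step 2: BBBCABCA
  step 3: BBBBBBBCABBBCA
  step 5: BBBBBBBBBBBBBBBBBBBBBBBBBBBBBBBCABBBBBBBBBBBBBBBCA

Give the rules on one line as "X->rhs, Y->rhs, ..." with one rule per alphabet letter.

A->CA, B->BB, C->B

  step 2 ⇒ step 3: BBBCABCA ⇒ BB·BB·BB·B·CA·BB·B·CA
    A ↦ CA
    B ↦ BB
    C ↦ B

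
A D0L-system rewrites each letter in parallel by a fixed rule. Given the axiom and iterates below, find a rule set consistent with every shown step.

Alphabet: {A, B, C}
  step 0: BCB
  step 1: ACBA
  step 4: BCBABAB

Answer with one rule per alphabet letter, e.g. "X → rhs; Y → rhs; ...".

A->B, B->A, C->CB

  step 0 ⇒ step 1: BCB ⇒ A·CB·A
    B ↦ A
    C ↦ CB
    A ↦ B  (constrained at step 1)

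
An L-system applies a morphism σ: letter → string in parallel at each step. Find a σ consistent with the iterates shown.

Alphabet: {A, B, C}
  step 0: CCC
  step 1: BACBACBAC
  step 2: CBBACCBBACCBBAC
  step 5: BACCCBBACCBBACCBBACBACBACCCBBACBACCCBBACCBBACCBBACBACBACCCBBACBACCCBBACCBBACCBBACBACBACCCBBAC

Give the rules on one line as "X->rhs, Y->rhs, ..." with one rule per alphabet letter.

A->B, B->C, C->BAC

  step 1 ⇒ step 2: BACBACBAC ⇒ C·B·BAC·C·B·BAC·C·B·BAC
    A ↦ B
    B ↦ C
    C ↦ BAC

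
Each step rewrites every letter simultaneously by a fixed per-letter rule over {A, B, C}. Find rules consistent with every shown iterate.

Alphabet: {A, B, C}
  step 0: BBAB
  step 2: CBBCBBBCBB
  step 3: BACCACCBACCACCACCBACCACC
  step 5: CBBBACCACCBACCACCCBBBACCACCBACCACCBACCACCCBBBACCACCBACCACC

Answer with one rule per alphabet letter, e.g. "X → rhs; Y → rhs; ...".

  step 2 ⇒ step 3: CBBCBBBCBB ⇒ B·ACC·ACC·B·ACC·ACC·ACC·B·ACC·ACC
    B ↦ ACC
    C ↦ B
    A ↦ C  (constrained at step 0)

A->C, B->ACC, C->B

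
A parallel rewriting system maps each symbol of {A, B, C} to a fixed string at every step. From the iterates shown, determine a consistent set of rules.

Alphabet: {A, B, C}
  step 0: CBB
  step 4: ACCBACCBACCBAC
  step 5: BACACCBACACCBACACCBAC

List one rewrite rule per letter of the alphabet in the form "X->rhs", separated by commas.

A->B, B->C, C->AC

  step 4 ⇒ step 5: ACCBACCBACCBAC ⇒ B·AC·AC·C·B·AC·AC·C·B·AC·AC·C·B·AC
    A ↦ B
    B ↦ C
    C ↦ AC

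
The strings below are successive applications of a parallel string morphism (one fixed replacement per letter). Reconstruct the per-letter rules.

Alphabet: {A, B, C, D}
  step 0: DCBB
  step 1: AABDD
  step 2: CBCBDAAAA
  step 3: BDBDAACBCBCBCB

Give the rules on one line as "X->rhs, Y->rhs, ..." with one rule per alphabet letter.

A->CB, B->D, C->B, D->AA

  step 2 ⇒ step 3: CBCBDAAAA ⇒ B·D·B·D·AA·CB·CB·CB·CB
    A ↦ CB
    B ↦ D
    C ↦ B
    D ↦ AA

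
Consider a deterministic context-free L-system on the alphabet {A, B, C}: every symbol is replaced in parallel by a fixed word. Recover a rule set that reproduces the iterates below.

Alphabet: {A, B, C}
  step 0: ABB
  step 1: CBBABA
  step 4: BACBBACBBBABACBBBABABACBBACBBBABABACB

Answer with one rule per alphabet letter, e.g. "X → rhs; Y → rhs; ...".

A->CB, B->BA, C->B

  step 0 ⇒ step 1: ABB ⇒ CB·BA·BA
    A ↦ CB
    B ↦ BA
    C ↦ B  (constrained at step 1)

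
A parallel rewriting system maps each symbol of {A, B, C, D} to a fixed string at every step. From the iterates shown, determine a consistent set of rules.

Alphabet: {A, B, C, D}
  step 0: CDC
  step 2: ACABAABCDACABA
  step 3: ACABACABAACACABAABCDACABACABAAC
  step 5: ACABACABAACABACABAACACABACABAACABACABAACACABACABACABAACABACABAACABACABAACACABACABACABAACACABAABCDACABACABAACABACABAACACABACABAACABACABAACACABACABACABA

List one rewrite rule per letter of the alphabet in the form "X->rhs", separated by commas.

A->AC, B->ABA, C->AB, D->CD

  step 2 ⇒ step 3: ACABAABCDACABA ⇒ AC·AB·AC·ABA·AC·AC·ABA·AB·CD·AC·AB·AC·ABA·AC
    A ↦ AC
    B ↦ ABA
    C ↦ AB
    D ↦ CD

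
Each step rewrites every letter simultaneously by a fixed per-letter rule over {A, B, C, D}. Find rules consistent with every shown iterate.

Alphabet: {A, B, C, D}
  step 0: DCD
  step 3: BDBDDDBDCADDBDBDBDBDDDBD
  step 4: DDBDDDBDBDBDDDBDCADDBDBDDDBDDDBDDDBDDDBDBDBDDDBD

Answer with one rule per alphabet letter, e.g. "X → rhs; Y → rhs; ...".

A->DD, B->DD, C->CA, D->BD

  step 3 ⇒ step 4: BDBDDDBDCADDBDBDBDBDDDBD ⇒ DD·BD·DD·BD·BD·BD·DD·BD·CA·DD·BD·BD·DD·BD·DD·BD·DD·BD·DD·BD·BD·BD·DD·BD
    A ↦ DD
    B ↦ DD
    C ↦ CA
    D ↦ BD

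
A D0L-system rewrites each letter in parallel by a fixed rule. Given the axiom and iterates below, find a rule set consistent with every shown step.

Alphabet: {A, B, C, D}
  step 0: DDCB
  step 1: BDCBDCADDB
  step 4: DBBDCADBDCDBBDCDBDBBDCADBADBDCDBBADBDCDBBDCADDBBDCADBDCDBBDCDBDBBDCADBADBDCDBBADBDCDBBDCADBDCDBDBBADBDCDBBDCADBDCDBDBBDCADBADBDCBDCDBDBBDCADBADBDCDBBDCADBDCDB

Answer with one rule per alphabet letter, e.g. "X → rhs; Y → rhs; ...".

  step 0 ⇒ step 1: DDCB ⇒ BDC·BDC·AD·DB
    B ↦ DB
    C ↦ AD
    D ↦ BDC
    A ↦ BAD  (constrained at step 1)

A->BAD, B->DB, C->AD, D->BDC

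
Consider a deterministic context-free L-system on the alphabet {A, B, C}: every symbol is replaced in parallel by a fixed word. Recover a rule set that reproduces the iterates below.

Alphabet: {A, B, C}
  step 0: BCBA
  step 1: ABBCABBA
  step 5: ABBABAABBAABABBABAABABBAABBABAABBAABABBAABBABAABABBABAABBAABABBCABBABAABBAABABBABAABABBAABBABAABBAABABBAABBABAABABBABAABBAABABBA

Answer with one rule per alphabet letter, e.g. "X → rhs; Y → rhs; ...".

A->BA, B->AB, C->BC

  step 0 ⇒ step 1: BCBA ⇒ AB·BC·AB·BA
    A ↦ BA
    B ↦ AB
    C ↦ BC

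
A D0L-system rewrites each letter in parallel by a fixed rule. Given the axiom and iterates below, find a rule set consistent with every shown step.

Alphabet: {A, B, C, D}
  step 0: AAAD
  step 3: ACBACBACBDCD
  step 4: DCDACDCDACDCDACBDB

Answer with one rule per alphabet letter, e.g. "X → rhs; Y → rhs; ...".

A->DC, B->AC, C->D, D->B

  step 3 ⇒ step 4: ACBACBACBDCD ⇒ DC·D·AC·DC·D·AC·DC·D·AC·B·D·B
    A ↦ DC
    B ↦ AC
    C ↦ D
    D ↦ B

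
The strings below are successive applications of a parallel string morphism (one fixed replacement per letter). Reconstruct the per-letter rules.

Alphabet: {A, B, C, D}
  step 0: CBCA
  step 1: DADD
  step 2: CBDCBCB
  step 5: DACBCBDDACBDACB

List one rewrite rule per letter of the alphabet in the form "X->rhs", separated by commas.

  step 1 ⇒ step 2: DADD ⇒ CB·D·CB·CB
    A ↦ D
    D ↦ CB
  step 0 ⇒ step 1: CBCA ⇒ D·A·D·D
    B ↦ A
  step 0 ⇒ step 1: CBCA ⇒ D·A·D·D
    C ↦ D

A->D, B->A, C->D, D->CB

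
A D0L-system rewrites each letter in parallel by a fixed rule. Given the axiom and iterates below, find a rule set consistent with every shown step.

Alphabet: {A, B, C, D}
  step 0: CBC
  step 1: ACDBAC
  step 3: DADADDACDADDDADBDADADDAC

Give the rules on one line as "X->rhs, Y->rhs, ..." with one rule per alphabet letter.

  step 0 ⇒ step 1: CBC ⇒ AC·DB·AC
    B ↦ DB
    C ↦ AC
    A ↦ DD  (constrained at step 1)
    D ↦ DA  (constrained at step 1)

A->DD, B->DB, C->AC, D->DA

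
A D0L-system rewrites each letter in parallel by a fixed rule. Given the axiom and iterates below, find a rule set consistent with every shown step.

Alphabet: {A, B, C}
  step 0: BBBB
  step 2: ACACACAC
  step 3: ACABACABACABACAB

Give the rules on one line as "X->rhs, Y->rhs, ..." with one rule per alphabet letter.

  step 2 ⇒ step 3: ACACACAC ⇒ AC·AB·AC·AB·AC·AB·AC·AB
    A ↦ AC
    C ↦ AB
    B ↦ A  (constrained at step 0)

A->AC, B->A, C->AB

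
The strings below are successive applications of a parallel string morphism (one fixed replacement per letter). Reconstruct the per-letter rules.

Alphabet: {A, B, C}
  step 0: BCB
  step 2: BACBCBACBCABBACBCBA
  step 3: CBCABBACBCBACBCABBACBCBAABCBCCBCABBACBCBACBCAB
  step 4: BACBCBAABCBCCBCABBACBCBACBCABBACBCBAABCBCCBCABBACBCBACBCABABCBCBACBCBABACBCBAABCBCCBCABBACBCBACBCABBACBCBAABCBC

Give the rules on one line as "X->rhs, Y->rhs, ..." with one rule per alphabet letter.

A->AB, B->CBC, C->BA

  step 3 ⇒ step 4: CBCABBACBCBACBCABBACBCBAABCBCCBCABBACBCBACBCAB ⇒ BA·CBC·BA·AB·CBC·CBC·AB·BA·CBC·BA·CBC·AB·BA·CBC·BA·AB·CBC·CBC·AB·BA·CBC·BA·CBC·AB·AB·CBC·BA·CBC·BA·BA·CBC·BA·AB·CBC·CBC·AB·BA·CBC·BA·CBC·AB·BA·CBC·BA·AB·CBC
    A ↦ AB
    B ↦ CBC
    C ↦ BA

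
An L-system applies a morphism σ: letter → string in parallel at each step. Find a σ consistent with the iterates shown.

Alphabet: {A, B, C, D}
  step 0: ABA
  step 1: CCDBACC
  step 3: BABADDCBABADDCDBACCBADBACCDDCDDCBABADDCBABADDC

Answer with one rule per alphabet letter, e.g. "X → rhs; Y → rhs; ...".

A->CC, B->DBA, C->DDC, D->BA

  step 0 ⇒ step 1: ABA ⇒ CC·DBA·CC
    A ↦ CC
    B ↦ DBA
    C ↦ DDC  (constrained at step 1)
    D ↦ BA  (constrained at step 1)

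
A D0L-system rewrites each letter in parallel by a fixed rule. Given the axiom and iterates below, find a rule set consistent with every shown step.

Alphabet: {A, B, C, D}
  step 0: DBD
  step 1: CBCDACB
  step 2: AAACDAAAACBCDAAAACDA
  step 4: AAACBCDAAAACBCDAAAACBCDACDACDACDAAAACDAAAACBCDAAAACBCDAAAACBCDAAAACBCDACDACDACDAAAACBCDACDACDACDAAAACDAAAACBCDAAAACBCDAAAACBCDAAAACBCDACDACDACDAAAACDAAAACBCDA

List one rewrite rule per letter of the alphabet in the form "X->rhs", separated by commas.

  step 1 ⇒ step 2: CBCDACB ⇒ AAA·CDA·AAA·CB·CDA·AAA·CDA
    A ↦ CDA
    B ↦ CDA
    C ↦ AAA
    D ↦ CB

A->CDA, B->CDA, C->AAA, D->CB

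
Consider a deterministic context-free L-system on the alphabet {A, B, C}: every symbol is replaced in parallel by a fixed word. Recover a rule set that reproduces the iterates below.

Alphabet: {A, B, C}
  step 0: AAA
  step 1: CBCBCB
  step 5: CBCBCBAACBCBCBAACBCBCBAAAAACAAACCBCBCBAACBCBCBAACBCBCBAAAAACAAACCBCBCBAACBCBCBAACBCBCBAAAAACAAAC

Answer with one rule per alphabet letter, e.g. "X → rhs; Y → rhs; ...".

  step 0 ⇒ step 1: AAA ⇒ CB·CB·CB
    A ↦ CB
    B ↦ AC  (constrained at step 1)
    C ↦ AA  (constrained at step 1)

A->CB, B->AC, C->AA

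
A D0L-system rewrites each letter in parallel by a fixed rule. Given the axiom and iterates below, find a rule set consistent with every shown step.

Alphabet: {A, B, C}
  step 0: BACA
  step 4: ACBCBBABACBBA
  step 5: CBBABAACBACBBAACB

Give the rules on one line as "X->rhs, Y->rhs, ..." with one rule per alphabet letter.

A->CB, B->A, C->B

  step 4 ⇒ step 5: ACBCBBABACBBA ⇒ CB·B·A·B·A·A·CB·A·CB·B·A·A·CB
    A ↦ CB
    B ↦ A
    C ↦ B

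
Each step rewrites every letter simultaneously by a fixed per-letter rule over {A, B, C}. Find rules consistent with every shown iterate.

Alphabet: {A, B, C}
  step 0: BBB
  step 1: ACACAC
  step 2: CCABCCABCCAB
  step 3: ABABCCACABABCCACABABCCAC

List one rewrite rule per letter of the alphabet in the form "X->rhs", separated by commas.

  step 2 ⇒ step 3: CCABCCABCCAB ⇒ AB·AB·CC·AC·AB·AB·CC·AC·AB·AB·CC·AC
    A ↦ CC
    B ↦ AC
    C ↦ AB

A->CC, B->AC, C->AB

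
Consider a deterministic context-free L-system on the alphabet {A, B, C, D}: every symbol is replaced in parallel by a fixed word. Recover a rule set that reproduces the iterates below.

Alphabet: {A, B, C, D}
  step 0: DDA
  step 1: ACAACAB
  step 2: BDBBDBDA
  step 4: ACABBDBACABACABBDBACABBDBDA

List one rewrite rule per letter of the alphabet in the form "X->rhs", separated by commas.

  step 1 ⇒ step 2: ACAACAB ⇒ B·D·B·B·D·B·DA
    A ↦ B
    B ↦ DA
    C ↦ D
  step 0 ⇒ step 1: DDA ⇒ ACA·ACA·B
    D ↦ ACA

A->B, B->DA, C->D, D->ACA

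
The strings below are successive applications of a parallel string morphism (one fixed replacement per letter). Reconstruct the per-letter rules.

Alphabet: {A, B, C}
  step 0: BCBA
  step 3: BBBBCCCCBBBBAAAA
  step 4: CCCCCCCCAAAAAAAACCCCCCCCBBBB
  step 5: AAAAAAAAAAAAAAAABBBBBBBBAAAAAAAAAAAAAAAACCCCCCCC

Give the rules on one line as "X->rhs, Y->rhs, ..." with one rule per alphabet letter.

  step 4 ⇒ step 5: CCCCCCCCAAAAAAAACCCCCCCCBBBB ⇒ AA·AA·AA·AA·AA·AA·AA·AA·B·B·B·B·B·B·B·B·AA·AA·AA·AA·AA·AA·AA·AA·CC·CC·CC·CC
    A ↦ B
    B ↦ CC
    C ↦ AA

A->B, B->CC, C->AA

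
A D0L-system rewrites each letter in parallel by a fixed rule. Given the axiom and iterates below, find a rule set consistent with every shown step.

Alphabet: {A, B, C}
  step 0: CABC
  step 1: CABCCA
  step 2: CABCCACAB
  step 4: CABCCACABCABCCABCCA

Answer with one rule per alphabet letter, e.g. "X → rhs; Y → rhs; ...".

A->B, B->C, C->CA

  step 1 ⇒ step 2: CABCCA ⇒ CA·B·C·CA·CA·B
    A ↦ B
    B ↦ C
    C ↦ CA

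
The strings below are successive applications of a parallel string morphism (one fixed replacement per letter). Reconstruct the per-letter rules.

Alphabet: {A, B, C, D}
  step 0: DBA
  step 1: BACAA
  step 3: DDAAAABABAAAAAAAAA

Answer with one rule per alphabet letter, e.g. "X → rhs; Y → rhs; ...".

  step 0 ⇒ step 1: DBA ⇒ BA·C·AA
    A ↦ AA
    B ↦ C
    D ↦ BA
    C ↦ DD  (constrained at step 1)

A->AA, B->C, C->DD, D->BA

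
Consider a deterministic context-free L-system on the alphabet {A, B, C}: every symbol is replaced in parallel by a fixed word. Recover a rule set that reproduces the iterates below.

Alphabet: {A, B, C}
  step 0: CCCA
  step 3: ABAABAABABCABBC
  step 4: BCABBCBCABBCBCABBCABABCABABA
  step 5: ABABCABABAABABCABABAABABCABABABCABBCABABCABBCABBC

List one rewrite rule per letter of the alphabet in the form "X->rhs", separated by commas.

  step 4 ⇒ step 5: BCABBCBCABBCBCABBCABABCABABA ⇒ AB·A·BC·AB·AB·A·AB·A·BC·AB·AB·A·AB·A·BC·AB·AB·A·BC·AB·BC·AB·A·BC·AB·BC·AB·BC
    A ↦ BC
    B ↦ AB
    C ↦ A

A->BC, B->AB, C->A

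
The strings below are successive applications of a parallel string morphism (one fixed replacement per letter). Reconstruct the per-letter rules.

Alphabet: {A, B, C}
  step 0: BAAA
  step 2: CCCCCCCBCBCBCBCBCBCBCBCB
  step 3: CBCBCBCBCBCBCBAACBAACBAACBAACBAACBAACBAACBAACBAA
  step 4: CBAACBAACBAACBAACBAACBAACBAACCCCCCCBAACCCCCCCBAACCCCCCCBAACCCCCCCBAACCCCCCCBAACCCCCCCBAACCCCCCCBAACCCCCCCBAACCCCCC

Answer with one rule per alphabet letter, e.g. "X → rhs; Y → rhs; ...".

  step 3 ⇒ step 4: CBCBCBCBCBCBCBAACBAACBAACBAACBAACBAACBAACBAACBAA ⇒ CB·AA·CB·AA·CB·AA·CB·AA·CB·AA·CB·AA·CB·AA·CCC·CCC·CB·AA·CCC·CCC·CB·AA·CCC·CCC·CB·AA·CCC·CCC·CB·AA·CCC·CCC·CB·AA·CCC·CCC·CB·AA·CCC·CCC·CB·AA·CCC·CCC·CB·AA·CCC·CCC
    A ↦ CCC
    B ↦ AA
    C ↦ CB

A->CCC, B->AA, C->CB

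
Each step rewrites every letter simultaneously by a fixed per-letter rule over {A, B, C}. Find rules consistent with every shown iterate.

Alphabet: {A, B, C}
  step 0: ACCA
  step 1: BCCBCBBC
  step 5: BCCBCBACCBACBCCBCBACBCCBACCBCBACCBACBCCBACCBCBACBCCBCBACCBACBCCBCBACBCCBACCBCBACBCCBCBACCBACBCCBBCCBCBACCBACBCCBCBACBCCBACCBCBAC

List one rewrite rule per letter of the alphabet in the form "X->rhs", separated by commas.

  step 0 ⇒ step 1: ACCA ⇒ BC·CB·CB·BC
    A ↦ BC
    C ↦ CB
    B ↦ AC  (constrained at step 1)

A->BC, B->AC, C->CB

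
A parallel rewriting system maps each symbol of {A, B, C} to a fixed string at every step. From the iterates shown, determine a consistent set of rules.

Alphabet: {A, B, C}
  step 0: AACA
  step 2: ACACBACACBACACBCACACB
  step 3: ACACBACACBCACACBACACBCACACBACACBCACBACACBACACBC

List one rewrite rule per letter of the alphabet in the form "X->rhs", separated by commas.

  step 2 ⇒ step 3: ACACBACACBACACBCACACB ⇒ AC·ACB·AC·ACB·C·AC·ACB·AC·ACB·C·AC·ACB·AC·ACB·C·ACB·AC·ACB·AC·ACB·C
    A ↦ AC
    B ↦ C
    C ↦ ACB

A->AC, B->C, C->ACB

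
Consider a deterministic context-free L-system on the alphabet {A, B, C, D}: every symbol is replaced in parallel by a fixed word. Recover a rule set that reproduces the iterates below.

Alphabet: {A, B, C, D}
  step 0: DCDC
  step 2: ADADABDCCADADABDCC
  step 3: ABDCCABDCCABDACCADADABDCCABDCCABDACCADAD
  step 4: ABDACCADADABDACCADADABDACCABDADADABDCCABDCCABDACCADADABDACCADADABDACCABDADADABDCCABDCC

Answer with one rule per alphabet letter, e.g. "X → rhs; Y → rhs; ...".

A->ABD, B->A, C->AD, D->CC

  step 3 ⇒ step 4: ABDCCABDCCABDACCADADABDCCABDCCABDACCADAD ⇒ ABD·A·CC·AD·AD·ABD·A·CC·AD·AD·ABD·A·CC·ABD·AD·AD·ABD·CC·ABD·CC·ABD·A·CC·AD·AD·ABD·A·CC·AD·AD·ABD·A·CC·ABD·AD·AD·ABD·CC·ABD·CC
    A ↦ ABD
    B ↦ A
    C ↦ AD
    D ↦ CC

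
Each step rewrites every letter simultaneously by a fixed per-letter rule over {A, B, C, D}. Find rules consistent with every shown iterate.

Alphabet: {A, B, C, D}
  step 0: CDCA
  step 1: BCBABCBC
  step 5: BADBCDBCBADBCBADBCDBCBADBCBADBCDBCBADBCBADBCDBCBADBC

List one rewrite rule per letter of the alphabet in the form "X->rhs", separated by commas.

  step 0 ⇒ step 1: CDCA ⇒ BC·BA·BC·BC
    A ↦ BC
    C ↦ BC
    D ↦ BA
    B ↦ D  (constrained at step 1)

A->BC, B->D, C->BC, D->BA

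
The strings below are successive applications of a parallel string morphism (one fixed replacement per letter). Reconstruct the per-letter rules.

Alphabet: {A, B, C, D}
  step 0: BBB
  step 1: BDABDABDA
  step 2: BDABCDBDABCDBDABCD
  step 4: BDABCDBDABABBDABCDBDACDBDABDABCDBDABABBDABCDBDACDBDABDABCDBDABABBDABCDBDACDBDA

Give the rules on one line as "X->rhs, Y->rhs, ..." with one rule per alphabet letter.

  step 1 ⇒ step 2: BDABDABDA ⇒ BDA·B·CD·BDA·B·CD·BDA·B·CD
    A ↦ CD
    B ↦ BDA
    D ↦ B
    C ↦ BA  (constrained at step 2)

A->CD, B->BDA, C->BA, D->B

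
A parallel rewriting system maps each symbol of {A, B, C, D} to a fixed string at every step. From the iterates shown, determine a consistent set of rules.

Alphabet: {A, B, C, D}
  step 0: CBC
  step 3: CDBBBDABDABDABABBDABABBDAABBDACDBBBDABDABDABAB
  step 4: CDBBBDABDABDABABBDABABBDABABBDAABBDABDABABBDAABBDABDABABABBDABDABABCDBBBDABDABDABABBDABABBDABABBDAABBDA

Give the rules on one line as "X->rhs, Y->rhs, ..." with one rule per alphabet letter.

A->AB, B->BDA, C->CDB, D->B

  step 3 ⇒ step 4: CDBBBDABDABDABABBDABABBDAABBDACDBBBDABDABDABAB ⇒ CDB·B·BDA·BDA·BDA·B·AB·BDA·B·AB·BDA·B·AB·BDA·AB·BDA·BDA·B·AB·BDA·AB·BDA·BDA·B·AB·AB·BDA·BDA·B·AB·CDB·B·BDA·BDA·BDA·B·AB·BDA·B·AB·BDA·B·AB·BDA·AB·BDA
    A ↦ AB
    B ↦ BDA
    C ↦ CDB
    D ↦ B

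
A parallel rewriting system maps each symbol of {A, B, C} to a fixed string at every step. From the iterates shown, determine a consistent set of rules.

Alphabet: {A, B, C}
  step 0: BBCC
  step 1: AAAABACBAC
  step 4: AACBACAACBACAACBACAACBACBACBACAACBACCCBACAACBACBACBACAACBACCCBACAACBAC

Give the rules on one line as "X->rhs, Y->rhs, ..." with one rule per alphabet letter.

A->C, B->AA, C->BAC

  step 0 ⇒ step 1: BBCC ⇒ AA·AA·BAC·BAC
    B ↦ AA
    C ↦ BAC
    A ↦ C  (constrained at step 1)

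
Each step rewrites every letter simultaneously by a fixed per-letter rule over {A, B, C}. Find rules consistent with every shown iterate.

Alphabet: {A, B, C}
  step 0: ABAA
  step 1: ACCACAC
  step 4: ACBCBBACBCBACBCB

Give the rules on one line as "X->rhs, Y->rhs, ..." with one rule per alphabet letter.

  step 0 ⇒ step 1: ABAA ⇒ AC·C·AC·AC
    A ↦ AC
    B ↦ C
    C ↦ B  (constrained at step 1)

A->AC, B->C, C->B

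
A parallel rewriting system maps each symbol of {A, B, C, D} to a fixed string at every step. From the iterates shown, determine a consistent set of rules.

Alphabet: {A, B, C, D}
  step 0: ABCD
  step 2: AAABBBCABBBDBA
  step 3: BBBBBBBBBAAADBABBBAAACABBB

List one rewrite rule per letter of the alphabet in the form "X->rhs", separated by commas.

  step 2 ⇒ step 3: AAABBBCABBBDBA ⇒ BBB·BBB·BBB·A·A·A·DBA·BBB·A·A·A·C·A·BBB
    A ↦ BBB
    B ↦ A
    C ↦ DBA
    D ↦ C

A->BBB, B->A, C->DBA, D->C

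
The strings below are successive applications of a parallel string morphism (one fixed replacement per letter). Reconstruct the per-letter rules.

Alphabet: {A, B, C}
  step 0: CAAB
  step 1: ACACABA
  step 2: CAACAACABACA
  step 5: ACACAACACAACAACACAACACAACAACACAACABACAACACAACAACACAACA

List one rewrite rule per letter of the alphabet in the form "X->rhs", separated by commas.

  step 1 ⇒ step 2: ACACABA ⇒ CA·A·CA·A·CA·BA·CA
    A ↦ CA
    B ↦ BA
    C ↦ A

A->CA, B->BA, C->A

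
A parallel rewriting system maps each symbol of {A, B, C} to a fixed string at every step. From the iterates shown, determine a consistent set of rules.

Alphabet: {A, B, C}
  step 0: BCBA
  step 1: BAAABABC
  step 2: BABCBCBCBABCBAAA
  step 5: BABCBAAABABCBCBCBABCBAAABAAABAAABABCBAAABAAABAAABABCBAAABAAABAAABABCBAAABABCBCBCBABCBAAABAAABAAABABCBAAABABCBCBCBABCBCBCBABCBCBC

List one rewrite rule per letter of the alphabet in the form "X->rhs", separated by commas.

  step 1 ⇒ step 2: BAAABABC ⇒ BA·BC·BC·BC·BA·BC·BA·AA
    A ↦ BC
    B ↦ BA
    C ↦ AA

A->BC, B->BA, C->AA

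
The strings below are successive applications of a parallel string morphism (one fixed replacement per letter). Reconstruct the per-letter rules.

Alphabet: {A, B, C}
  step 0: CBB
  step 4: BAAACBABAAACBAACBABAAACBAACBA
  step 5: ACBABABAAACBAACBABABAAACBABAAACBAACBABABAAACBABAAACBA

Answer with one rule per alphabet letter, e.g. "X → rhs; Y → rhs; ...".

  step 4 ⇒ step 5: BAAACBABAAACBAACBABAAACBAACBA ⇒ AC·BA·BA·BA·A·AC·BA·AC·BA·BA·BA·A·AC·BA·BA·A·AC·BA·AC·BA·BA·BA·A·AC·BA·BA·A·AC·BA
    A ↦ BA
    B ↦ AC
    C ↦ A

A->BA, B->AC, C->A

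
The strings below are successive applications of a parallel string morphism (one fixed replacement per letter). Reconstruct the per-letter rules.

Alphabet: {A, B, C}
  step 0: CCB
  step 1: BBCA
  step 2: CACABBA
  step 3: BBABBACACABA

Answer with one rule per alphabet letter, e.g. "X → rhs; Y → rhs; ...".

A->BA, B->CA, C->B

  step 2 ⇒ step 3: CACABBA ⇒ B·BA·B·BA·CA·CA·BA
    A ↦ BA
    B ↦ CA
    C ↦ B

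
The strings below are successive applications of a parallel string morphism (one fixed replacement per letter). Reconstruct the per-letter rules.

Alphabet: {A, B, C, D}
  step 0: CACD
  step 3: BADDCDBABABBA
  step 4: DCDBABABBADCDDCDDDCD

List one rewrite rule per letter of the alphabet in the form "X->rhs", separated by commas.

A->CD, B->D, C->B, D->BA

  step 3 ⇒ step 4: BADDCDBABABBA ⇒ D·CD·BA·BA·B·BA·D·CD·D·CD·D·D·CD
    A ↦ CD
    B ↦ D
    C ↦ B
    D ↦ BA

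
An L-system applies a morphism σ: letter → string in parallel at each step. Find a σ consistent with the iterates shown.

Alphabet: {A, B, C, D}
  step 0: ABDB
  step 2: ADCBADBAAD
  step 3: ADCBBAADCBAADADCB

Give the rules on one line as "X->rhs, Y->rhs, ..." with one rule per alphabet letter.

  step 2 ⇒ step 3: ADCBADBAAD ⇒ AD·CB·B·A·AD·CB·A·AD·AD·CB
    A ↦ AD
    B ↦ A
    C ↦ B
    D ↦ CB

A->AD, B->A, C->B, D->CB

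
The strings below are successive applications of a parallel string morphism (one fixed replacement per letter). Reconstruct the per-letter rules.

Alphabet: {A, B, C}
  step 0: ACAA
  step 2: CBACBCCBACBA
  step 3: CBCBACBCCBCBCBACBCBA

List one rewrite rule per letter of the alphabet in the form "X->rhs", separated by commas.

A->BA, B->C, C->CB

  step 2 ⇒ step 3: CBACBCCBACBA ⇒ CB·C·BA·CB·C·CB·CB·C·BA·CB·C·BA
    A ↦ BA
    B ↦ C
    C ↦ CB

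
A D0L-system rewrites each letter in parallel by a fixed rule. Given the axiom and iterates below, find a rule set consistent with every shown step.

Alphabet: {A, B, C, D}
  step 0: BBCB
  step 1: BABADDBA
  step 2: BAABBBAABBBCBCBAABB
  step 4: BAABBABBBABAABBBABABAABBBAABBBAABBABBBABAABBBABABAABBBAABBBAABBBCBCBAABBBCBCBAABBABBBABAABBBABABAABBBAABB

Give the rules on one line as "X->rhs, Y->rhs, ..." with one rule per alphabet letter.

A->ABB, B->BA, C->DD, D->BC

  step 1 ⇒ step 2: BABADDBA ⇒ BA·ABB·BA·ABB·BC·BC·BA·ABB
    A ↦ ABB
    B ↦ BA
    D ↦ BC
  step 0 ⇒ step 1: BBCB ⇒ BA·BA·DD·BA
    C ↦ DD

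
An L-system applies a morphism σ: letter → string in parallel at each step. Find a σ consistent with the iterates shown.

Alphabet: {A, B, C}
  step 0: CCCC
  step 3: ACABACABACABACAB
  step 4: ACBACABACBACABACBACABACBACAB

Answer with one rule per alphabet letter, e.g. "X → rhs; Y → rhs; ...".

A->AC, B->AB, C->B

  step 3 ⇒ step 4: ACABACABACABACAB ⇒ AC·B·AC·AB·AC·B·AC·AB·AC·B·AC·AB·AC·B·AC·AB
    A ↦ AC
    B ↦ AB
    C ↦ B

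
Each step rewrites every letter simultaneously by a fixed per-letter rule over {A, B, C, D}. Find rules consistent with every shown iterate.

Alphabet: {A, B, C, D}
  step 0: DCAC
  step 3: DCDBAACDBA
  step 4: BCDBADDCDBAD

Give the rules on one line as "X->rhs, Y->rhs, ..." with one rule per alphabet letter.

A->D, B->A, C->CD, D->B

  step 3 ⇒ step 4: DCDBAACDBA ⇒ B·CD·B·A·D·D·CD·B·A·D
    A ↦ D
    B ↦ A
    C ↦ CD
    D ↦ B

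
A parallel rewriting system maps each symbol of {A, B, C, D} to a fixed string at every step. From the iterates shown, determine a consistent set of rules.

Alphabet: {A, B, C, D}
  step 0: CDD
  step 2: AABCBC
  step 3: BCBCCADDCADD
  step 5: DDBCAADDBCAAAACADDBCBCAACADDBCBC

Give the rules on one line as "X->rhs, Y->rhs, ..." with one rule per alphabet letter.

  step 2 ⇒ step 3: AABCBC ⇒ BC·BC·CA·DD·CA·DD
    A ↦ BC
    B ↦ CA
    C ↦ DD
    D ↦ A  (constrained at step 0)

A->BC, B->CA, C->DD, D->A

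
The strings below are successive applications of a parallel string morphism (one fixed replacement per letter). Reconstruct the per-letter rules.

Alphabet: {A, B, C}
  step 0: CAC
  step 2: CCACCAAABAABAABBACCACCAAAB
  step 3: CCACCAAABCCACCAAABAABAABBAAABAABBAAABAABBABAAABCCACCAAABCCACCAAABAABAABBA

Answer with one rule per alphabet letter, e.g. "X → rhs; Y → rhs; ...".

A->AAB, B->BA, C->CCA

  step 2 ⇒ step 3: CCACCAAABAABAABBACCACCAAAB ⇒ CCA·CCA·AAB·CCA·CCA·AAB·AAB·AAB·BA·AAB·AAB·BA·AAB·AAB·BA·BA·AAB·CCA·CCA·AAB·CCA·CCA·AAB·AAB·AAB·BA
    A ↦ AAB
    B ↦ BA
    C ↦ CCA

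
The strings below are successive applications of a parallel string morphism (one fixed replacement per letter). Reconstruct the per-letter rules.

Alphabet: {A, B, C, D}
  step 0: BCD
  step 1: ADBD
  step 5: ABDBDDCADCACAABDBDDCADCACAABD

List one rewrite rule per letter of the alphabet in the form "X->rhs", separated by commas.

  step 0 ⇒ step 1: BCD ⇒ A·D·BD
    B ↦ A
    C ↦ D
    D ↦ BD
    A ↦ CA  (constrained at step 1)

A->CA, B->A, C->D, D->BD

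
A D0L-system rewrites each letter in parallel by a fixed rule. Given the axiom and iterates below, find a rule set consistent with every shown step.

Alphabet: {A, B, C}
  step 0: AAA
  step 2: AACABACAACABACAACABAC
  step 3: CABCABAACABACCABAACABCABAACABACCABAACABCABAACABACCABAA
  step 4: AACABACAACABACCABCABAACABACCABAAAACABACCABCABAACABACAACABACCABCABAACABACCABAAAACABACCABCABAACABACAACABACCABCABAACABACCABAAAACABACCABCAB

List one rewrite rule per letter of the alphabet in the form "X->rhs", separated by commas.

  step 3 ⇒ step 4: CABCABAACABACCABAACABCABAACABACCABAACABCABAACABACCABAA ⇒ AA·CAB·AC·AA·CAB·AC·CAB·CAB·AA·CAB·AC·CAB·AA·AA·CAB·AC·CAB·CAB·AA·CAB·AC·AA·CAB·AC·CAB·CAB·AA·CAB·AC·CAB·AA·AA·CAB·AC·CAB·CAB·AA·CAB·AC·AA·CAB·AC·CAB·CAB·AA·CAB·AC·CAB·AA·AA·CAB·AC·CAB·CAB
    A ↦ CAB
    B ↦ AC
    C ↦ AA

A->CAB, B->AC, C->AA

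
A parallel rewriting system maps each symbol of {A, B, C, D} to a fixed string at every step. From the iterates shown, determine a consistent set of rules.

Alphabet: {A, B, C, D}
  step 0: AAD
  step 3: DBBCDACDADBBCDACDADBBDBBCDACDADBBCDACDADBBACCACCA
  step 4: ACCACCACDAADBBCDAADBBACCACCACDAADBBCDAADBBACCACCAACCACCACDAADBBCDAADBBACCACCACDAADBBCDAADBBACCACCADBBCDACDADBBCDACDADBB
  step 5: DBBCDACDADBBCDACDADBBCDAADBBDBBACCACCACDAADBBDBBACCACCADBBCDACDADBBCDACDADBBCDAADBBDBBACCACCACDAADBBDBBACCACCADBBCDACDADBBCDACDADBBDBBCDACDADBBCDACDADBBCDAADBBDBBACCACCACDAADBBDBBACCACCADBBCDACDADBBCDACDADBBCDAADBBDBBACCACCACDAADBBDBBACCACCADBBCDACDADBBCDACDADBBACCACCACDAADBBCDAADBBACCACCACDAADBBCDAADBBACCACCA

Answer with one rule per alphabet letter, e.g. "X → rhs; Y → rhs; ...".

A->DBB, B->CCA, C->CDA, D->A

  step 4 ⇒ step 5: ACCACCACDAADBBCDAADBBACCACCACDAADBBCDAADBBACCACCAACCACCACDAADBBCDAADBBACCACCACDAADBBCDAADBBACCACCADBBCDACDADBBCDACDADBB ⇒ DBB·CDA·CDA·DBB·CDA·CDA·DBB·CDA·A·DBB·DBB·A·CCA·CCA·CDA·A·DBB·DBB·A·CCA·CCA·DBB·CDA·CDA·DBB·CDA·CDA·DBB·CDA·A·DBB·DBB·A·CCA·CCA·CDA·A·DBB·DBB·A·CCA·CCA·DBB·CDA·CDA·DBB·CDA·CDA·DBB·DBB·CDA·CDA·DBB·CDA·CDA·DBB·CDA·A·DBB·DBB·A·CCA·CCA·CDA·A·DBB·DBB·A·CCA·CCA·DBB·CDA·CDA·DBB·CDA·CDA·DBB·CDA·A·DBB·DBB·A·CCA·CCA·CDA·A·DBB·DBB·A·CCA·CCA·DBB·CDA·CDA·DBB·CDA·CDA·DBB·A·CCA·CCA·CDA·A·DBB·CDA·A·DBB·A·CCA·CCA·CDA·A·DBB·CDA·A·DBB·A·CCA·CCA
    A ↦ DBB
    B ↦ CCA
    C ↦ CDA
    D ↦ A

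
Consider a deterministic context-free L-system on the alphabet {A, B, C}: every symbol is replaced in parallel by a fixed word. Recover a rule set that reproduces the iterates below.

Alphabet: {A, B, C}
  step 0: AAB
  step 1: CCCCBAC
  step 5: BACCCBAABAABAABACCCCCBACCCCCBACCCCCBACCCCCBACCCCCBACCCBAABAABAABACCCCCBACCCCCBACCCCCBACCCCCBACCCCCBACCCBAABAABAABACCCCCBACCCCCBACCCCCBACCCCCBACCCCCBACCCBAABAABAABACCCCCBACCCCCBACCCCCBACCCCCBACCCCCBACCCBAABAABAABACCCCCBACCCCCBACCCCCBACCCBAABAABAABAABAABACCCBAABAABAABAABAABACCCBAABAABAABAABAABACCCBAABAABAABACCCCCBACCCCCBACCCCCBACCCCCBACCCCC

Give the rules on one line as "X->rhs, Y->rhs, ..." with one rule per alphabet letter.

  step 0 ⇒ step 1: AAB ⇒ CC·CC·BAC
    A ↦ CC
    B ↦ BAC
    C ↦ BAA  (constrained at step 1)

A->CC, B->BAC, C->BAA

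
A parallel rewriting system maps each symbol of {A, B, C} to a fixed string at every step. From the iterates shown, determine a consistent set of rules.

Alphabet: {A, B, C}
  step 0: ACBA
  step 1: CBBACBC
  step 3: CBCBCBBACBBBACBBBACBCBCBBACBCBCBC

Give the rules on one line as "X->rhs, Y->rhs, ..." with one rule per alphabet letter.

  step 0 ⇒ step 1: ACBA ⇒ C·BBA·CB·C
    A ↦ C
    B ↦ CB
    C ↦ BBA

A->C, B->CB, C->BBA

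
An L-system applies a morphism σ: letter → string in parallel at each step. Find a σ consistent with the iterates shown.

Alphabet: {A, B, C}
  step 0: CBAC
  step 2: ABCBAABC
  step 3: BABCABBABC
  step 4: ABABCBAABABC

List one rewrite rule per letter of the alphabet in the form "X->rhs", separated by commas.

  step 3 ⇒ step 4: BABCABBABC ⇒ A·B·A·BC·B·A·A·B·A·BC
    A ↦ B
    B ↦ A
    C ↦ BC

A->B, B->A, C->BC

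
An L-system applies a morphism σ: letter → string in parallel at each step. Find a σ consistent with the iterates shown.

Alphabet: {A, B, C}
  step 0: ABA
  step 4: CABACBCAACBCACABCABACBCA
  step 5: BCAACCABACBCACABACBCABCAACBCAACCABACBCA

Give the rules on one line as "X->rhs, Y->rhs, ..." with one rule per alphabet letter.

  step 4 ⇒ step 5: CABACBCAACBCACABCABACBCA ⇒ B·CA·AC·CA·B·AC·B·CA·CA·B·AC·B·CA·B·CA·AC·B·CA·AC·CA·B·AC·B·CA
    A ↦ CA
    B ↦ AC
    C ↦ B

A->CA, B->AC, C->B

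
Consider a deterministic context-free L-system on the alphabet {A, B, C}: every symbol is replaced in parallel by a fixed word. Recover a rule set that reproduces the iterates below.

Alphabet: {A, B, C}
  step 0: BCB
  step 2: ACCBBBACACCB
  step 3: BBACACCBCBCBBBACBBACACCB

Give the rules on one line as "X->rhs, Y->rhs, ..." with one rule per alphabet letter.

A->BB, B->CB, C->AC

  step 2 ⇒ step 3: ACCBBBACACCB ⇒ BB·AC·AC·CB·CB·CB·BB·AC·BB·AC·AC·CB
    A ↦ BB
    B ↦ CB
    C ↦ AC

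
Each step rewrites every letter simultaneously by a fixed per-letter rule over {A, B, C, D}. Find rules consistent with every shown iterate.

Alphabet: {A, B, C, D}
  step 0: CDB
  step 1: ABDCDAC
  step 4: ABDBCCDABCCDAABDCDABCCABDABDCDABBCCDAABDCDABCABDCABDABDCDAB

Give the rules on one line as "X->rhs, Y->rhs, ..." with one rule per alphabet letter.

  step 0 ⇒ step 1: CDB ⇒ ABD·CDA·C
    B ↦ C
    C ↦ ABD
    D ↦ CDA
    A ↦ B  (constrained at step 1)

A->B, B->C, C->ABD, D->CDA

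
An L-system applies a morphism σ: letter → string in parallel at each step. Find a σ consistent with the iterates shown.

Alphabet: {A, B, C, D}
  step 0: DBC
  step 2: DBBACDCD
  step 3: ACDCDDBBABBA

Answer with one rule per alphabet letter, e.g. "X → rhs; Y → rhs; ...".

  step 2 ⇒ step 3: DBBACDCD ⇒ A·CD·CD·D·BB·A·BB·A
    A ↦ D
    B ↦ CD
    C ↦ BB
    D ↦ A

A->D, B->CD, C->BB, D->A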